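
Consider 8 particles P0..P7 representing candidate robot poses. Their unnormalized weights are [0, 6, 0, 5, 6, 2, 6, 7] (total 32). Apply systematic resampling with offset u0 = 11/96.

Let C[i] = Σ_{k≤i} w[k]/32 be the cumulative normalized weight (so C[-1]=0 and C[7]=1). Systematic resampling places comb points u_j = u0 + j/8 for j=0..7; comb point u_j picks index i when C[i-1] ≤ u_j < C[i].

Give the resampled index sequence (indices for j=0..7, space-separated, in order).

1 3 4 4 6 6 7 7

C = [0, 3/16, 3/16, 11/32, 17/32, 19/32, 25/32, 1]
j=0: u_0=11/96 ∈ [0, 3/16) → index 1
j=1: u_1=23/96 ∈ [3/16, 11/32) → index 3
j=2: u_2=35/96 ∈ [11/32, 17/32) → index 4
j=3: u_3=47/96 ∈ [11/32, 17/32) → index 4
j=4: u_4=59/96 ∈ [19/32, 25/32) → index 6
j=5: u_5=71/96 ∈ [19/32, 25/32) → index 6
j=6: u_6=83/96 ∈ [25/32, 1) → index 7
j=7: u_7=95/96 ∈ [25/32, 1) → index 7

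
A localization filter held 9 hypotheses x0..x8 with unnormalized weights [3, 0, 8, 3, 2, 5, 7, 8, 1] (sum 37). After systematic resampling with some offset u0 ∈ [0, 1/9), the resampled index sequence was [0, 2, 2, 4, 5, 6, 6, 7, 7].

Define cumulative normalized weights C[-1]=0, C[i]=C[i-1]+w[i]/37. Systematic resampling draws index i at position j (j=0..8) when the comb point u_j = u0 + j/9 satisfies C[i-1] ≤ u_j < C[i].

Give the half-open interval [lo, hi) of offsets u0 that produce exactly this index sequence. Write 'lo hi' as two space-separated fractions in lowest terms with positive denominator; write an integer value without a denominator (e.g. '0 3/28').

5/111 25/333

C = [3/37, 3/37, 11/37, 14/37, 16/37, 21/37, 28/37, 36/37, 1]
j=0 picked index 0: u0 ∈ [0, 3/37)
j=1 picked index 2: u0 ∈ [-10/333, 62/333)
j=2 picked index 2: u0 ∈ [-47/333, 25/333)
j=3 picked index 4: u0 ∈ [5/111, 11/111)
j=4 picked index 5: u0 ∈ [-4/333, 41/333)
j=5 picked index 6: u0 ∈ [4/333, 67/333)
j=6 picked index 6: u0 ∈ [-11/111, 10/111)
j=7 picked index 7: u0 ∈ [-7/333, 65/333)
j=8 picked index 7: u0 ∈ [-44/333, 28/333)
intersection: [5/111, 25/333)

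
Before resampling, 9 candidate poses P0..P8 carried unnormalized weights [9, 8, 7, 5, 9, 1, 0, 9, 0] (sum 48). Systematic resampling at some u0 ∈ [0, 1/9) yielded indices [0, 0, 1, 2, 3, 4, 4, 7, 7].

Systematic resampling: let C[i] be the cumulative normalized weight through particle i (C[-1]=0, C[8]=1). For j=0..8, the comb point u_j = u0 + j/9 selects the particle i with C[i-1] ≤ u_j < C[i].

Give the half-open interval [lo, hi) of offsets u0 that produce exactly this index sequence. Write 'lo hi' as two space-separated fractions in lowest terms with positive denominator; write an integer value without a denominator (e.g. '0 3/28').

1/18 11/144

C = [3/16, 17/48, 1/2, 29/48, 19/24, 13/16, 13/16, 1, 1]
j=0 picked index 0: u0 ∈ [0, 3/16)
j=1 picked index 0: u0 ∈ [-1/9, 11/144)
j=2 picked index 1: u0 ∈ [-5/144, 19/144)
j=3 picked index 2: u0 ∈ [1/48, 1/6)
j=4 picked index 3: u0 ∈ [1/18, 23/144)
j=5 picked index 4: u0 ∈ [7/144, 17/72)
j=6 picked index 4: u0 ∈ [-1/16, 1/8)
j=7 picked index 7: u0 ∈ [5/144, 2/9)
j=8 picked index 7: u0 ∈ [-11/144, 1/9)
intersection: [1/18, 11/144)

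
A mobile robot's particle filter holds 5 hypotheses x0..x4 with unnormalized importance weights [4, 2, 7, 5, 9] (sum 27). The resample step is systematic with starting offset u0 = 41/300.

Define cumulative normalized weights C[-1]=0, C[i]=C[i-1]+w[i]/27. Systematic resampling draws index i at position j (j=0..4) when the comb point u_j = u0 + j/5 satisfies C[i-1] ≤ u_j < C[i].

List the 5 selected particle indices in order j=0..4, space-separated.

C = [4/27, 2/9, 13/27, 2/3, 1]
j=0: u_0=41/300 ∈ [0, 4/27) → index 0
j=1: u_1=101/300 ∈ [2/9, 13/27) → index 2
j=2: u_2=161/300 ∈ [13/27, 2/3) → index 3
j=3: u_3=221/300 ∈ [2/3, 1) → index 4
j=4: u_4=281/300 ∈ [2/3, 1) → index 4

0 2 3 4 4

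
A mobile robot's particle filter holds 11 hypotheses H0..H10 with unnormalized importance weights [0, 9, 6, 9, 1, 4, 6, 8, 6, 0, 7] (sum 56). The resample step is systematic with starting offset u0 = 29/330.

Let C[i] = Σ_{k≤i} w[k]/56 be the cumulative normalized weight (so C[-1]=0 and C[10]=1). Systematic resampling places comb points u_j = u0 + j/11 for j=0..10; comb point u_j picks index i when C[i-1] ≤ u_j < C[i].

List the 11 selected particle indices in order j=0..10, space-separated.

C = [0, 9/56, 15/56, 3/7, 25/56, 29/56, 5/8, 43/56, 7/8, 7/8, 1]
j=0: u_0=29/330 ∈ [0, 9/56) → index 1
j=1: u_1=59/330 ∈ [9/56, 15/56) → index 2
j=2: u_2=89/330 ∈ [15/56, 3/7) → index 3
j=3: u_3=119/330 ∈ [15/56, 3/7) → index 3
j=4: u_4=149/330 ∈ [25/56, 29/56) → index 5
j=5: u_5=179/330 ∈ [29/56, 5/8) → index 6
j=6: u_6=19/30 ∈ [5/8, 43/56) → index 7
j=7: u_7=239/330 ∈ [5/8, 43/56) → index 7
j=8: u_8=269/330 ∈ [43/56, 7/8) → index 8
j=9: u_9=299/330 ∈ [7/8, 1) → index 10
j=10: u_10=329/330 ∈ [7/8, 1) → index 10

1 2 3 3 5 6 7 7 8 10 10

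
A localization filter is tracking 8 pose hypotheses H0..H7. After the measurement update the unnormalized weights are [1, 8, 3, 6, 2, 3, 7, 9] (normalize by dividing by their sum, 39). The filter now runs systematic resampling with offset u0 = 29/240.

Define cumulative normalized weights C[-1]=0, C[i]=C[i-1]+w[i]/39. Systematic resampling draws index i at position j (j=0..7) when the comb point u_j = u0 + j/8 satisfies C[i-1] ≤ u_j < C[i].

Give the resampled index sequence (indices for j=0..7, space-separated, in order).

C = [1/39, 3/13, 4/13, 6/13, 20/39, 23/39, 10/13, 1]
j=0: u_0=29/240 ∈ [1/39, 3/13) → index 1
j=1: u_1=59/240 ∈ [3/13, 4/13) → index 2
j=2: u_2=89/240 ∈ [4/13, 6/13) → index 3
j=3: u_3=119/240 ∈ [6/13, 20/39) → index 4
j=4: u_4=149/240 ∈ [23/39, 10/13) → index 6
j=5: u_5=179/240 ∈ [23/39, 10/13) → index 6
j=6: u_6=209/240 ∈ [10/13, 1) → index 7
j=7: u_7=239/240 ∈ [10/13, 1) → index 7

1 2 3 4 6 6 7 7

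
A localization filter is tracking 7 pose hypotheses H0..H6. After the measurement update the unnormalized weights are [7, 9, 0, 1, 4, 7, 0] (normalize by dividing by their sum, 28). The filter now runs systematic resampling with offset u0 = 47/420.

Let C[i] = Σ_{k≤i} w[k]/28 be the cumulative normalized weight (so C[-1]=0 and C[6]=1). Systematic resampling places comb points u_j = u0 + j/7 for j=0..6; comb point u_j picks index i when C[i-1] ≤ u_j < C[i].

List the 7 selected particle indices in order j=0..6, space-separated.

0 1 1 1 4 5 5

C = [1/4, 4/7, 4/7, 17/28, 3/4, 1, 1]
j=0: u_0=47/420 ∈ [0, 1/4) → index 0
j=1: u_1=107/420 ∈ [1/4, 4/7) → index 1
j=2: u_2=167/420 ∈ [1/4, 4/7) → index 1
j=3: u_3=227/420 ∈ [1/4, 4/7) → index 1
j=4: u_4=41/60 ∈ [17/28, 3/4) → index 4
j=5: u_5=347/420 ∈ [3/4, 1) → index 5
j=6: u_6=407/420 ∈ [3/4, 1) → index 5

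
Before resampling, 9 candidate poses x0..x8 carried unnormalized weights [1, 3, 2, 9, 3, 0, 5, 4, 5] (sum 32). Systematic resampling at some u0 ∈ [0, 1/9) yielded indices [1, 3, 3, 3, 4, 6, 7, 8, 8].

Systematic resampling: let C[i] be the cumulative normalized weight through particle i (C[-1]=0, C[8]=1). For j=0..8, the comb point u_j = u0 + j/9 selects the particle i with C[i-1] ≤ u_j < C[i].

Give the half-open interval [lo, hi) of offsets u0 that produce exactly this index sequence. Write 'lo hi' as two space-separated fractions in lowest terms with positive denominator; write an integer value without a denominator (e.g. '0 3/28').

11/144 1/9

C = [1/32, 1/8, 3/16, 15/32, 9/16, 9/16, 23/32, 27/32, 1]
j=0 picked index 1: u0 ∈ [1/32, 1/8)
j=1 picked index 3: u0 ∈ [11/144, 103/288)
j=2 picked index 3: u0 ∈ [-5/144, 71/288)
j=3 picked index 3: u0 ∈ [-7/48, 13/96)
j=4 picked index 4: u0 ∈ [7/288, 17/144)
j=5 picked index 6: u0 ∈ [1/144, 47/288)
j=6 picked index 7: u0 ∈ [5/96, 17/96)
j=7 picked index 8: u0 ∈ [19/288, 2/9)
j=8 picked index 8: u0 ∈ [-13/288, 1/9)
intersection: [11/144, 1/9)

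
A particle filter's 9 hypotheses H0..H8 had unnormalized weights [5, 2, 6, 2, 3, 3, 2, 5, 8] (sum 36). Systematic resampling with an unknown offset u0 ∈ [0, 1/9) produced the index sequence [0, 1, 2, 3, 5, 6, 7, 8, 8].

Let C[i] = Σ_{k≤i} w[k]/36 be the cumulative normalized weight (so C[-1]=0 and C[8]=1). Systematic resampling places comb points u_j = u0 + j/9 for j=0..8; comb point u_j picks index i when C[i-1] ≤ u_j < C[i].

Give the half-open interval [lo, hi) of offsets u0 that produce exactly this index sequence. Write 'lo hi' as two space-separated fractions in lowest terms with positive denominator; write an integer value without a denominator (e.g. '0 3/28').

C = [5/36, 7/36, 13/36, 5/12, 1/2, 7/12, 23/36, 7/9, 1]
j=0 picked index 0: u0 ∈ [0, 5/36)
j=1 picked index 1: u0 ∈ [1/36, 1/12)
j=2 picked index 2: u0 ∈ [-1/36, 5/36)
j=3 picked index 3: u0 ∈ [1/36, 1/12)
j=4 picked index 5: u0 ∈ [1/18, 5/36)
j=5 picked index 6: u0 ∈ [1/36, 1/12)
j=6 picked index 7: u0 ∈ [-1/36, 1/9)
j=7 picked index 8: u0 ∈ [0, 2/9)
j=8 picked index 8: u0 ∈ [-1/9, 1/9)
intersection: [1/18, 1/12)

1/18 1/12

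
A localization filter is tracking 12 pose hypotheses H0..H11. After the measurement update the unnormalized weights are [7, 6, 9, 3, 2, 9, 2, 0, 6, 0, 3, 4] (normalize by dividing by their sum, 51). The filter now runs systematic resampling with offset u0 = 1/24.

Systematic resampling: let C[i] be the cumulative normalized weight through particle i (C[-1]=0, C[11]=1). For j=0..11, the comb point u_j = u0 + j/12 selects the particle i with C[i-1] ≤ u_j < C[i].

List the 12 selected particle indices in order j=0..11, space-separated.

0 0 1 2 2 3 5 5 6 8 10 11

C = [7/51, 13/51, 22/51, 25/51, 9/17, 12/17, 38/51, 38/51, 44/51, 44/51, 47/51, 1]
j=0: u_0=1/24 ∈ [0, 7/51) → index 0
j=1: u_1=1/8 ∈ [0, 7/51) → index 0
j=2: u_2=5/24 ∈ [7/51, 13/51) → index 1
j=3: u_3=7/24 ∈ [13/51, 22/51) → index 2
j=4: u_4=3/8 ∈ [13/51, 22/51) → index 2
j=5: u_5=11/24 ∈ [22/51, 25/51) → index 3
j=6: u_6=13/24 ∈ [9/17, 12/17) → index 5
j=7: u_7=5/8 ∈ [9/17, 12/17) → index 5
j=8: u_8=17/24 ∈ [12/17, 38/51) → index 6
j=9: u_9=19/24 ∈ [38/51, 44/51) → index 8
j=10: u_10=7/8 ∈ [44/51, 47/51) → index 10
j=11: u_11=23/24 ∈ [47/51, 1) → index 11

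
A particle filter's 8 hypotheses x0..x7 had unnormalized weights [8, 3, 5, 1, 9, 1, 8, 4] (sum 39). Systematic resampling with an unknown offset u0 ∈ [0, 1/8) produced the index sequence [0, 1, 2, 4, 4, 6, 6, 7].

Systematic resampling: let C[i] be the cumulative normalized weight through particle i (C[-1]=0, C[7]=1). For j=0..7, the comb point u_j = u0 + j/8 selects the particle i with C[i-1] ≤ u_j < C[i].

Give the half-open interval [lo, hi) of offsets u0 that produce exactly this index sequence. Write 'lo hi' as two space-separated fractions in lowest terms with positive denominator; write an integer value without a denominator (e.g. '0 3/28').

C = [8/39, 11/39, 16/39, 17/39, 2/3, 9/13, 35/39, 1]
j=0 picked index 0: u0 ∈ [0, 8/39)
j=1 picked index 1: u0 ∈ [25/312, 49/312)
j=2 picked index 2: u0 ∈ [5/156, 25/156)
j=3 picked index 4: u0 ∈ [19/312, 7/24)
j=4 picked index 4: u0 ∈ [-5/78, 1/6)
j=5 picked index 6: u0 ∈ [7/104, 85/312)
j=6 picked index 6: u0 ∈ [-3/52, 23/156)
j=7 picked index 7: u0 ∈ [7/312, 1/8)
intersection: [25/312, 1/8)

25/312 1/8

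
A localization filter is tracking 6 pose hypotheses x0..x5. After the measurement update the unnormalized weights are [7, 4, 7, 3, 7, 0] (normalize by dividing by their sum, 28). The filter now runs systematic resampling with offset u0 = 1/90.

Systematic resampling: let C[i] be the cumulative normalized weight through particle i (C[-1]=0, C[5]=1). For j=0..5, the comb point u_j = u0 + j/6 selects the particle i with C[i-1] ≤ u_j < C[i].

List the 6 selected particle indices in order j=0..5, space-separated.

0 0 1 2 3 4

C = [1/4, 11/28, 9/14, 3/4, 1, 1]
j=0: u_0=1/90 ∈ [0, 1/4) → index 0
j=1: u_1=8/45 ∈ [0, 1/4) → index 0
j=2: u_2=31/90 ∈ [1/4, 11/28) → index 1
j=3: u_3=23/45 ∈ [11/28, 9/14) → index 2
j=4: u_4=61/90 ∈ [9/14, 3/4) → index 3
j=5: u_5=38/45 ∈ [3/4, 1) → index 4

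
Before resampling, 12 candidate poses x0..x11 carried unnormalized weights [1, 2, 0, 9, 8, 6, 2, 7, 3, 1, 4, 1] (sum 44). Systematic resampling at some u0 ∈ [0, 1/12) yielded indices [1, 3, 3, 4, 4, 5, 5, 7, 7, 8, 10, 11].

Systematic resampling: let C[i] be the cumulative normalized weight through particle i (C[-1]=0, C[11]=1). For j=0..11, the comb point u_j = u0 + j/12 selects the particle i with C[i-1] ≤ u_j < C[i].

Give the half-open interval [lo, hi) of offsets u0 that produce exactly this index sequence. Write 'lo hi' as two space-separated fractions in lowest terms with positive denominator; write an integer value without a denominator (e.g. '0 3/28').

C = [1/44, 3/44, 3/44, 3/11, 5/11, 13/22, 7/11, 35/44, 19/22, 39/44, 43/44, 1]
j=0 picked index 1: u0 ∈ [1/44, 3/44)
j=1 picked index 3: u0 ∈ [-1/66, 25/132)
j=2 picked index 3: u0 ∈ [-13/132, 7/66)
j=3 picked index 4: u0 ∈ [1/44, 9/44)
j=4 picked index 4: u0 ∈ [-2/33, 4/33)
j=5 picked index 5: u0 ∈ [5/132, 23/132)
j=6 picked index 5: u0 ∈ [-1/22, 1/11)
j=7 picked index 7: u0 ∈ [7/132, 7/33)
j=8 picked index 7: u0 ∈ [-1/33, 17/132)
j=9 picked index 8: u0 ∈ [1/22, 5/44)
j=10 picked index 10: u0 ∈ [7/132, 19/132)
j=11 picked index 11: u0 ∈ [2/33, 1/12)
intersection: [2/33, 3/44)

2/33 3/44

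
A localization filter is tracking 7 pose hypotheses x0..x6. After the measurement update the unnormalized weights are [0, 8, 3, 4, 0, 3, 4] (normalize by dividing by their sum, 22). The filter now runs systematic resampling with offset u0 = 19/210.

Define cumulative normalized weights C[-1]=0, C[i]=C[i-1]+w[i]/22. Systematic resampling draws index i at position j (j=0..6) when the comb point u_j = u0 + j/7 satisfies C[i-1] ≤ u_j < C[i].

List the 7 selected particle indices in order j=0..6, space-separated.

1 1 2 3 3 5 6

C = [0, 4/11, 1/2, 15/22, 15/22, 9/11, 1]
j=0: u_0=19/210 ∈ [0, 4/11) → index 1
j=1: u_1=7/30 ∈ [0, 4/11) → index 1
j=2: u_2=79/210 ∈ [4/11, 1/2) → index 2
j=3: u_3=109/210 ∈ [1/2, 15/22) → index 3
j=4: u_4=139/210 ∈ [1/2, 15/22) → index 3
j=5: u_5=169/210 ∈ [15/22, 9/11) → index 5
j=6: u_6=199/210 ∈ [9/11, 1) → index 6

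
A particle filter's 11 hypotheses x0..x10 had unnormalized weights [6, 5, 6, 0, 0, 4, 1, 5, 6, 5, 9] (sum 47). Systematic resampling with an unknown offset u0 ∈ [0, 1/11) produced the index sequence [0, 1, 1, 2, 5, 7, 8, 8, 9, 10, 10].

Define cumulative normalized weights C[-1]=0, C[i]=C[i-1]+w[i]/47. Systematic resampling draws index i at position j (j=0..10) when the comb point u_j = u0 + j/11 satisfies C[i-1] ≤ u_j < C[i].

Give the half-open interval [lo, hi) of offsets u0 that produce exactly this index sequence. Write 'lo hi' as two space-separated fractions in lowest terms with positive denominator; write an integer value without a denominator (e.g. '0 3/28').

C = [6/47, 11/47, 17/47, 17/47, 17/47, 21/47, 22/47, 27/47, 33/47, 38/47, 1]
j=0 picked index 0: u0 ∈ [0, 6/47)
j=1 picked index 1: u0 ∈ [19/517, 74/517)
j=2 picked index 1: u0 ∈ [-28/517, 27/517)
j=3 picked index 2: u0 ∈ [-20/517, 46/517)
j=4 picked index 5: u0 ∈ [-1/517, 43/517)
j=5 picked index 7: u0 ∈ [7/517, 62/517)
j=6 picked index 8: u0 ∈ [15/517, 81/517)
j=7 picked index 8: u0 ∈ [-32/517, 34/517)
j=8 picked index 9: u0 ∈ [-13/517, 42/517)
j=9 picked index 10: u0 ∈ [-5/517, 2/11)
j=10 picked index 10: u0 ∈ [-52/517, 1/11)
intersection: [19/517, 27/517)

19/517 27/517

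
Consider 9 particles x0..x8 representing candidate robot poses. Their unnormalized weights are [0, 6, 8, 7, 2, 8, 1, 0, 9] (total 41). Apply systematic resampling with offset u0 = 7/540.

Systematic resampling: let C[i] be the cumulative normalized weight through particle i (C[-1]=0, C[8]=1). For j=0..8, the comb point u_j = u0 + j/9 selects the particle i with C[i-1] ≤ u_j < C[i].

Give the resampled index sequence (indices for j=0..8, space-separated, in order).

C = [0, 6/41, 14/41, 21/41, 23/41, 31/41, 32/41, 32/41, 1]
j=0: u_0=7/540 ∈ [0, 6/41) → index 1
j=1: u_1=67/540 ∈ [0, 6/41) → index 1
j=2: u_2=127/540 ∈ [6/41, 14/41) → index 2
j=3: u_3=187/540 ∈ [14/41, 21/41) → index 3
j=4: u_4=247/540 ∈ [14/41, 21/41) → index 3
j=5: u_5=307/540 ∈ [23/41, 31/41) → index 5
j=6: u_6=367/540 ∈ [23/41, 31/41) → index 5
j=7: u_7=427/540 ∈ [32/41, 1) → index 8
j=8: u_8=487/540 ∈ [32/41, 1) → index 8

1 1 2 3 3 5 5 8 8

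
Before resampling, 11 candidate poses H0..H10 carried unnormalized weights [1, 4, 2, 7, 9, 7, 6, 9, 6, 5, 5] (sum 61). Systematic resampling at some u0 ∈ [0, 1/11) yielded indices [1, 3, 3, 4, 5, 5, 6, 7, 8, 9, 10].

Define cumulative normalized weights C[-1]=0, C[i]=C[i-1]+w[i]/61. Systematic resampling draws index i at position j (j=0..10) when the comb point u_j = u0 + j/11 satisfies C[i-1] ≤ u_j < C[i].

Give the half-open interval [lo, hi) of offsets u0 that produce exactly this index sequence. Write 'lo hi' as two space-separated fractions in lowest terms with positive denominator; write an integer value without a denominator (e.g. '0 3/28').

16/671 25/671

C = [1/61, 5/61, 7/61, 14/61, 23/61, 30/61, 36/61, 45/61, 51/61, 56/61, 1]
j=0 picked index 1: u0 ∈ [1/61, 5/61)
j=1 picked index 3: u0 ∈ [16/671, 93/671)
j=2 picked index 3: u0 ∈ [-45/671, 32/671)
j=3 picked index 4: u0 ∈ [-29/671, 70/671)
j=4 picked index 5: u0 ∈ [9/671, 86/671)
j=5 picked index 5: u0 ∈ [-52/671, 25/671)
j=6 picked index 6: u0 ∈ [-36/671, 30/671)
j=7 picked index 7: u0 ∈ [-31/671, 68/671)
j=8 picked index 8: u0 ∈ [7/671, 73/671)
j=9 picked index 9: u0 ∈ [12/671, 67/671)
j=10 picked index 10: u0 ∈ [6/671, 1/11)
intersection: [16/671, 25/671)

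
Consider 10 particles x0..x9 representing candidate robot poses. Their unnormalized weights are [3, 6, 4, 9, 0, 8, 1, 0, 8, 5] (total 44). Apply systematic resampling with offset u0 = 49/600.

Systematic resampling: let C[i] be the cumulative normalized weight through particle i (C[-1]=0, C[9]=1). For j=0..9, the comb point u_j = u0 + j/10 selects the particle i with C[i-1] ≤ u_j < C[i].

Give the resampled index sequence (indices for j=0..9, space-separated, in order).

C = [3/44, 9/44, 13/44, 1/2, 1/2, 15/22, 31/44, 31/44, 39/44, 1]
j=0: u_0=49/600 ∈ [3/44, 9/44) → index 1
j=1: u_1=109/600 ∈ [3/44, 9/44) → index 1
j=2: u_2=169/600 ∈ [9/44, 13/44) → index 2
j=3: u_3=229/600 ∈ [13/44, 1/2) → index 3
j=4: u_4=289/600 ∈ [13/44, 1/2) → index 3
j=5: u_5=349/600 ∈ [1/2, 15/22) → index 5
j=6: u_6=409/600 ∈ [1/2, 15/22) → index 5
j=7: u_7=469/600 ∈ [31/44, 39/44) → index 8
j=8: u_8=529/600 ∈ [31/44, 39/44) → index 8
j=9: u_9=589/600 ∈ [39/44, 1) → index 9

1 1 2 3 3 5 5 8 8 9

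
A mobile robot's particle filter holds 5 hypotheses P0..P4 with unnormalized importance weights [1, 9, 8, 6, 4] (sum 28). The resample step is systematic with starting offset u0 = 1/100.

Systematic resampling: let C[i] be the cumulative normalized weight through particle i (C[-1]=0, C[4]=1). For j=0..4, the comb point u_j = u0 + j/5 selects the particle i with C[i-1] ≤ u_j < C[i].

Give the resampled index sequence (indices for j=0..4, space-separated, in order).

C = [1/28, 5/14, 9/14, 6/7, 1]
j=0: u_0=1/100 ∈ [0, 1/28) → index 0
j=1: u_1=21/100 ∈ [1/28, 5/14) → index 1
j=2: u_2=41/100 ∈ [5/14, 9/14) → index 2
j=3: u_3=61/100 ∈ [5/14, 9/14) → index 2
j=4: u_4=81/100 ∈ [9/14, 6/7) → index 3

0 1 2 2 3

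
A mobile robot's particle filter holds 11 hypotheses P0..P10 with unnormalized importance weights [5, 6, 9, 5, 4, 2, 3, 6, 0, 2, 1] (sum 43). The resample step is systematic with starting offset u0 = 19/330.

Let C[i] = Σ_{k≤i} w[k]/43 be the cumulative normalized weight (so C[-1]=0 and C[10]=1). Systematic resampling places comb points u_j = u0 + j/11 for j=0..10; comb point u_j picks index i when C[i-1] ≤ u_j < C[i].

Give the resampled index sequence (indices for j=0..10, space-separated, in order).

0 1 1 2 2 3 4 5 6 7 9

C = [5/43, 11/43, 20/43, 25/43, 29/43, 31/43, 34/43, 40/43, 40/43, 42/43, 1]
j=0: u_0=19/330 ∈ [0, 5/43) → index 0
j=1: u_1=49/330 ∈ [5/43, 11/43) → index 1
j=2: u_2=79/330 ∈ [5/43, 11/43) → index 1
j=3: u_3=109/330 ∈ [11/43, 20/43) → index 2
j=4: u_4=139/330 ∈ [11/43, 20/43) → index 2
j=5: u_5=169/330 ∈ [20/43, 25/43) → index 3
j=6: u_6=199/330 ∈ [25/43, 29/43) → index 4
j=7: u_7=229/330 ∈ [29/43, 31/43) → index 5
j=8: u_8=259/330 ∈ [31/43, 34/43) → index 6
j=9: u_9=289/330 ∈ [34/43, 40/43) → index 7
j=10: u_10=29/30 ∈ [40/43, 42/43) → index 9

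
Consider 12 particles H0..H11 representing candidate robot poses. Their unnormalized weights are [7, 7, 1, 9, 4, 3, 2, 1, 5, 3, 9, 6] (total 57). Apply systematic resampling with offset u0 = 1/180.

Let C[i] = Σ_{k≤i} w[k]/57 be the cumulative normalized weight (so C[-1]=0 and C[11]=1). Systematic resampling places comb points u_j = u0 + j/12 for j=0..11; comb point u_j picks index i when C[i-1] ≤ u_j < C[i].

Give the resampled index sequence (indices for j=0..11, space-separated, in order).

C = [7/57, 14/57, 5/19, 8/19, 28/57, 31/57, 11/19, 34/57, 13/19, 14/19, 17/19, 1]
j=0: u_0=1/180 ∈ [0, 7/57) → index 0
j=1: u_1=4/45 ∈ [0, 7/57) → index 0
j=2: u_2=31/180 ∈ [7/57, 14/57) → index 1
j=3: u_3=23/90 ∈ [14/57, 5/19) → index 2
j=4: u_4=61/180 ∈ [5/19, 8/19) → index 3
j=5: u_5=19/45 ∈ [8/19, 28/57) → index 4
j=6: u_6=91/180 ∈ [28/57, 31/57) → index 5
j=7: u_7=53/90 ∈ [11/19, 34/57) → index 7
j=8: u_8=121/180 ∈ [34/57, 13/19) → index 8
j=9: u_9=34/45 ∈ [14/19, 17/19) → index 10
j=10: u_10=151/180 ∈ [14/19, 17/19) → index 10
j=11: u_11=83/90 ∈ [17/19, 1) → index 11

0 0 1 2 3 4 5 7 8 10 10 11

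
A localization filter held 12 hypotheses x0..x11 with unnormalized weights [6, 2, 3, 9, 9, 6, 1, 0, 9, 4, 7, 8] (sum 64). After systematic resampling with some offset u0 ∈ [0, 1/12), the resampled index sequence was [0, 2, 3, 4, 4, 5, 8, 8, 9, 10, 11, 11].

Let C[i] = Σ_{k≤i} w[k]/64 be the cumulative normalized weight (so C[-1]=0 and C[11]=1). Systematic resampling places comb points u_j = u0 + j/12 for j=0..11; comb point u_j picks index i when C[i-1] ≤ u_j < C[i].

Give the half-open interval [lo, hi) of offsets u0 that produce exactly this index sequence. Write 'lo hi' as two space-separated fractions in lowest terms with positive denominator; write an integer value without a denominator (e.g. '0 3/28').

C = [3/32, 1/8, 11/64, 5/16, 29/64, 35/64, 9/16, 9/16, 45/64, 49/64, 7/8, 1]
j=0 picked index 0: u0 ∈ [0, 3/32)
j=1 picked index 2: u0 ∈ [1/24, 17/192)
j=2 picked index 3: u0 ∈ [1/192, 7/48)
j=3 picked index 4: u0 ∈ [1/16, 13/64)
j=4 picked index 4: u0 ∈ [-1/48, 23/192)
j=5 picked index 5: u0 ∈ [7/192, 25/192)
j=6 picked index 8: u0 ∈ [1/16, 13/64)
j=7 picked index 8: u0 ∈ [-1/48, 23/192)
j=8 picked index 9: u0 ∈ [7/192, 19/192)
j=9 picked index 10: u0 ∈ [1/64, 1/8)
j=10 picked index 11: u0 ∈ [1/24, 1/6)
j=11 picked index 11: u0 ∈ [-1/24, 1/12)
intersection: [1/16, 1/12)

1/16 1/12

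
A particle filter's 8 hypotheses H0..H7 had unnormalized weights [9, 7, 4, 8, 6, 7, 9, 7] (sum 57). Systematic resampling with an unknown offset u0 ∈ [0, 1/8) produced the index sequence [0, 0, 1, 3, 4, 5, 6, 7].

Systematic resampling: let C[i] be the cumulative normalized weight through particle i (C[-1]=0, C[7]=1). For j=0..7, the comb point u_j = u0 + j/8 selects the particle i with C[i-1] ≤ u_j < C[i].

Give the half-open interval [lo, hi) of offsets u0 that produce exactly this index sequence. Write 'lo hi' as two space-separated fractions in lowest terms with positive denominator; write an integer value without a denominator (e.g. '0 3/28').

1/456 7/228

C = [3/19, 16/57, 20/57, 28/57, 34/57, 41/57, 50/57, 1]
j=0 picked index 0: u0 ∈ [0, 3/19)
j=1 picked index 0: u0 ∈ [-1/8, 5/152)
j=2 picked index 1: u0 ∈ [-7/76, 7/228)
j=3 picked index 3: u0 ∈ [-11/456, 53/456)
j=4 picked index 4: u0 ∈ [-1/114, 11/114)
j=5 picked index 5: u0 ∈ [-13/456, 43/456)
j=6 picked index 6: u0 ∈ [-7/228, 29/228)
j=7 picked index 7: u0 ∈ [1/456, 1/8)
intersection: [1/456, 7/228)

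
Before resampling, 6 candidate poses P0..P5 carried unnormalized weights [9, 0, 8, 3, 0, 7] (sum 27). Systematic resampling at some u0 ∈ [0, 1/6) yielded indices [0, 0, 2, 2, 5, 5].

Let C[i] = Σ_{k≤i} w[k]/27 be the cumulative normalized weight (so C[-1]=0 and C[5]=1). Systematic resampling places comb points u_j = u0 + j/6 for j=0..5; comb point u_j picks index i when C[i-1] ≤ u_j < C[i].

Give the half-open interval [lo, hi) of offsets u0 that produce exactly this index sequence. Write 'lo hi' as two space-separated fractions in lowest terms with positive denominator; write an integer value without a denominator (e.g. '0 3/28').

2/27 7/54

C = [1/3, 1/3, 17/27, 20/27, 20/27, 1]
j=0 picked index 0: u0 ∈ [0, 1/3)
j=1 picked index 0: u0 ∈ [-1/6, 1/6)
j=2 picked index 2: u0 ∈ [0, 8/27)
j=3 picked index 2: u0 ∈ [-1/6, 7/54)
j=4 picked index 5: u0 ∈ [2/27, 1/3)
j=5 picked index 5: u0 ∈ [-5/54, 1/6)
intersection: [2/27, 7/54)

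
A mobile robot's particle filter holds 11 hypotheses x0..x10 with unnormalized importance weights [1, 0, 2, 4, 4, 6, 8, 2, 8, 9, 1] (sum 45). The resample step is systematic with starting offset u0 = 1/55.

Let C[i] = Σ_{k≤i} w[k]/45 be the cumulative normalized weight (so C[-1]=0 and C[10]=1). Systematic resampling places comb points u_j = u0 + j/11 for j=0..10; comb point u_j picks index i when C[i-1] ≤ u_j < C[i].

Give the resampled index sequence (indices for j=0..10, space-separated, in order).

0 3 4 5 6 6 7 8 8 9 9

C = [1/45, 1/45, 1/15, 7/45, 11/45, 17/45, 5/9, 3/5, 7/9, 44/45, 1]
j=0: u_0=1/55 ∈ [0, 1/45) → index 0
j=1: u_1=6/55 ∈ [1/15, 7/45) → index 3
j=2: u_2=1/5 ∈ [7/45, 11/45) → index 4
j=3: u_3=16/55 ∈ [11/45, 17/45) → index 5
j=4: u_4=21/55 ∈ [17/45, 5/9) → index 6
j=5: u_5=26/55 ∈ [17/45, 5/9) → index 6
j=6: u_6=31/55 ∈ [5/9, 3/5) → index 7
j=7: u_7=36/55 ∈ [3/5, 7/9) → index 8
j=8: u_8=41/55 ∈ [3/5, 7/9) → index 8
j=9: u_9=46/55 ∈ [7/9, 44/45) → index 9
j=10: u_10=51/55 ∈ [7/9, 44/45) → index 9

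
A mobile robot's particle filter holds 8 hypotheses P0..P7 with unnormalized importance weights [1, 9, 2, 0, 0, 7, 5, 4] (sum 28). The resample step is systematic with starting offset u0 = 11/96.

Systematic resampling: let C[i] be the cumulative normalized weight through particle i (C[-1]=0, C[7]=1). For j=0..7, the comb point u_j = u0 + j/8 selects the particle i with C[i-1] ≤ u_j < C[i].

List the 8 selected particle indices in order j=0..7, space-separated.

1 1 2 5 5 6 7 7

C = [1/28, 5/14, 3/7, 3/7, 3/7, 19/28, 6/7, 1]
j=0: u_0=11/96 ∈ [1/28, 5/14) → index 1
j=1: u_1=23/96 ∈ [1/28, 5/14) → index 1
j=2: u_2=35/96 ∈ [5/14, 3/7) → index 2
j=3: u_3=47/96 ∈ [3/7, 19/28) → index 5
j=4: u_4=59/96 ∈ [3/7, 19/28) → index 5
j=5: u_5=71/96 ∈ [19/28, 6/7) → index 6
j=6: u_6=83/96 ∈ [6/7, 1) → index 7
j=7: u_7=95/96 ∈ [6/7, 1) → index 7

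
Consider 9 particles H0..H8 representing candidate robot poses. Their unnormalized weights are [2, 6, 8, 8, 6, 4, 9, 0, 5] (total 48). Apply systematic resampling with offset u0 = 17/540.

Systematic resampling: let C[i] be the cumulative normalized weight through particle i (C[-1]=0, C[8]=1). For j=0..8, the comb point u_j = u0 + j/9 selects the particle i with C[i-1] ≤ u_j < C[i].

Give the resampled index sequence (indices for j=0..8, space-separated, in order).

0 1 2 3 3 4 5 6 8

C = [1/24, 1/6, 1/3, 1/2, 5/8, 17/24, 43/48, 43/48, 1]
j=0: u_0=17/540 ∈ [0, 1/24) → index 0
j=1: u_1=77/540 ∈ [1/24, 1/6) → index 1
j=2: u_2=137/540 ∈ [1/6, 1/3) → index 2
j=3: u_3=197/540 ∈ [1/3, 1/2) → index 3
j=4: u_4=257/540 ∈ [1/3, 1/2) → index 3
j=5: u_5=317/540 ∈ [1/2, 5/8) → index 4
j=6: u_6=377/540 ∈ [5/8, 17/24) → index 5
j=7: u_7=437/540 ∈ [17/24, 43/48) → index 6
j=8: u_8=497/540 ∈ [43/48, 1) → index 8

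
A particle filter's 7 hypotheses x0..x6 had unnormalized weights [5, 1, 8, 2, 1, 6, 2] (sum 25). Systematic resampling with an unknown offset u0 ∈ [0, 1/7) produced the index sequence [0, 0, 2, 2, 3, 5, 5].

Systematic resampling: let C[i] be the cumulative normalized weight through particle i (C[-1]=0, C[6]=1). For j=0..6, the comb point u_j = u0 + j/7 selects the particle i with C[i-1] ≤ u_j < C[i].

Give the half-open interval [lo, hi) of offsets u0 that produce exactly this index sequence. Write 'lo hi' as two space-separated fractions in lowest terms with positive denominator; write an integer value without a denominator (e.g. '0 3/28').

0 2/35

C = [1/5, 6/25, 14/25, 16/25, 17/25, 23/25, 1]
j=0 picked index 0: u0 ∈ [0, 1/5)
j=1 picked index 0: u0 ∈ [-1/7, 2/35)
j=2 picked index 2: u0 ∈ [-8/175, 48/175)
j=3 picked index 2: u0 ∈ [-33/175, 23/175)
j=4 picked index 3: u0 ∈ [-2/175, 12/175)
j=5 picked index 5: u0 ∈ [-6/175, 36/175)
j=6 picked index 5: u0 ∈ [-31/175, 11/175)
intersection: [0, 2/35)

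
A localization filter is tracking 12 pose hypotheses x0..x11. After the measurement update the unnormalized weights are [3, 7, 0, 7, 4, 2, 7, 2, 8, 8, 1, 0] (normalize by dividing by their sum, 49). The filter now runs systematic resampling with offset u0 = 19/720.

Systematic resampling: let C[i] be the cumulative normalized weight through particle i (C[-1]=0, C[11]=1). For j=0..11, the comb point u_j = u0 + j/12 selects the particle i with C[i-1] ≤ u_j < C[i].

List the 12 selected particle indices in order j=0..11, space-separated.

C = [3/49, 10/49, 10/49, 17/49, 3/7, 23/49, 30/49, 32/49, 40/49, 48/49, 1, 1]
j=0: u_0=19/720 ∈ [0, 3/49) → index 0
j=1: u_1=79/720 ∈ [3/49, 10/49) → index 1
j=2: u_2=139/720 ∈ [3/49, 10/49) → index 1
j=3: u_3=199/720 ∈ [10/49, 17/49) → index 3
j=4: u_4=259/720 ∈ [17/49, 3/7) → index 4
j=5: u_5=319/720 ∈ [3/7, 23/49) → index 5
j=6: u_6=379/720 ∈ [23/49, 30/49) → index 6
j=7: u_7=439/720 ∈ [23/49, 30/49) → index 6
j=8: u_8=499/720 ∈ [32/49, 40/49) → index 8
j=9: u_9=559/720 ∈ [32/49, 40/49) → index 8
j=10: u_10=619/720 ∈ [40/49, 48/49) → index 9
j=11: u_11=679/720 ∈ [40/49, 48/49) → index 9

0 1 1 3 4 5 6 6 8 8 9 9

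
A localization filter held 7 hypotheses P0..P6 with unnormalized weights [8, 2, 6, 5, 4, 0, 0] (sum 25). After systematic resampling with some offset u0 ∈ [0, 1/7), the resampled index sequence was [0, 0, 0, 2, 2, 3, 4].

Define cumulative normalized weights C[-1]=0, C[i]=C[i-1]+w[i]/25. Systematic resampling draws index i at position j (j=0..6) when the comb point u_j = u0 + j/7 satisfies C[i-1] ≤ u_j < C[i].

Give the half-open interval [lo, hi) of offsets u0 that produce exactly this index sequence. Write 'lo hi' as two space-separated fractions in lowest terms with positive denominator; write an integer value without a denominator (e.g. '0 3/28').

0 6/175

C = [8/25, 2/5, 16/25, 21/25, 1, 1, 1]
j=0 picked index 0: u0 ∈ [0, 8/25)
j=1 picked index 0: u0 ∈ [-1/7, 31/175)
j=2 picked index 0: u0 ∈ [-2/7, 6/175)
j=3 picked index 2: u0 ∈ [-1/35, 37/175)
j=4 picked index 2: u0 ∈ [-6/35, 12/175)
j=5 picked index 3: u0 ∈ [-13/175, 22/175)
j=6 picked index 4: u0 ∈ [-3/175, 1/7)
intersection: [0, 6/175)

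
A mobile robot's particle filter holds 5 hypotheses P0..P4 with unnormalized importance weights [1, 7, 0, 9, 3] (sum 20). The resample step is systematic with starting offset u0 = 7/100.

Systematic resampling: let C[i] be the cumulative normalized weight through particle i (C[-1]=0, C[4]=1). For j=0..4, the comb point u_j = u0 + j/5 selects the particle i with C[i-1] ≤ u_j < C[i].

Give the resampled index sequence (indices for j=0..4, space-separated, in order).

C = [1/20, 2/5, 2/5, 17/20, 1]
j=0: u_0=7/100 ∈ [1/20, 2/5) → index 1
j=1: u_1=27/100 ∈ [1/20, 2/5) → index 1
j=2: u_2=47/100 ∈ [2/5, 17/20) → index 3
j=3: u_3=67/100 ∈ [2/5, 17/20) → index 3
j=4: u_4=87/100 ∈ [17/20, 1) → index 4

1 1 3 3 4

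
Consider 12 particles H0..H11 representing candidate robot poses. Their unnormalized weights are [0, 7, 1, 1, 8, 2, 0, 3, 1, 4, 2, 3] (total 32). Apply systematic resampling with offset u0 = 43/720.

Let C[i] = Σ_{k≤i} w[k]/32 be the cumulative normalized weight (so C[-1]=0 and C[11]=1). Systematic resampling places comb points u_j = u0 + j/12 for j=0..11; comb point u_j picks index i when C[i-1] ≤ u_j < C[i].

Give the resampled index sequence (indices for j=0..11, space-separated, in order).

1 1 2 4 4 4 5 7 9 9 10 11

C = [0, 7/32, 1/4, 9/32, 17/32, 19/32, 19/32, 11/16, 23/32, 27/32, 29/32, 1]
j=0: u_0=43/720 ∈ [0, 7/32) → index 1
j=1: u_1=103/720 ∈ [0, 7/32) → index 1
j=2: u_2=163/720 ∈ [7/32, 1/4) → index 2
j=3: u_3=223/720 ∈ [9/32, 17/32) → index 4
j=4: u_4=283/720 ∈ [9/32, 17/32) → index 4
j=5: u_5=343/720 ∈ [9/32, 17/32) → index 4
j=6: u_6=403/720 ∈ [17/32, 19/32) → index 5
j=7: u_7=463/720 ∈ [19/32, 11/16) → index 7
j=8: u_8=523/720 ∈ [23/32, 27/32) → index 9
j=9: u_9=583/720 ∈ [23/32, 27/32) → index 9
j=10: u_10=643/720 ∈ [27/32, 29/32) → index 10
j=11: u_11=703/720 ∈ [29/32, 1) → index 11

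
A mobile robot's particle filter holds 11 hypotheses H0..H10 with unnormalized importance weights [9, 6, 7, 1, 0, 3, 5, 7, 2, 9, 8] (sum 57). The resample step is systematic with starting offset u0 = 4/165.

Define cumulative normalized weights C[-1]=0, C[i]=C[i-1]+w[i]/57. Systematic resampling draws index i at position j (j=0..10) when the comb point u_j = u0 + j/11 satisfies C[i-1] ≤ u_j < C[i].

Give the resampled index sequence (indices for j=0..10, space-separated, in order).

C = [3/19, 5/19, 22/57, 23/57, 23/57, 26/57, 31/57, 2/3, 40/57, 49/57, 1]
j=0: u_0=4/165 ∈ [0, 3/19) → index 0
j=1: u_1=19/165 ∈ [0, 3/19) → index 0
j=2: u_2=34/165 ∈ [3/19, 5/19) → index 1
j=3: u_3=49/165 ∈ [5/19, 22/57) → index 2
j=4: u_4=64/165 ∈ [22/57, 23/57) → index 3
j=5: u_5=79/165 ∈ [26/57, 31/57) → index 6
j=6: u_6=94/165 ∈ [31/57, 2/3) → index 7
j=7: u_7=109/165 ∈ [31/57, 2/3) → index 7
j=8: u_8=124/165 ∈ [40/57, 49/57) → index 9
j=9: u_9=139/165 ∈ [40/57, 49/57) → index 9
j=10: u_10=14/15 ∈ [49/57, 1) → index 10

0 0 1 2 3 6 7 7 9 9 10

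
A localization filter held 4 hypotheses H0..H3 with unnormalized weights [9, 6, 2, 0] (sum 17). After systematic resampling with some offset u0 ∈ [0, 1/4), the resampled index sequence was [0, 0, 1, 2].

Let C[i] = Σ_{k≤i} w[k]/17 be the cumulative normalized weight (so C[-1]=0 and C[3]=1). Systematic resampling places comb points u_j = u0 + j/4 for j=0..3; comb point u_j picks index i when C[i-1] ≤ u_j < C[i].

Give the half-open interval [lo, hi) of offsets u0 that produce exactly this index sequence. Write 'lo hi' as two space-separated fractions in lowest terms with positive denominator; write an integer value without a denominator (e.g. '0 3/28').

C = [9/17, 15/17, 1, 1]
j=0 picked index 0: u0 ∈ [0, 9/17)
j=1 picked index 0: u0 ∈ [-1/4, 19/68)
j=2 picked index 1: u0 ∈ [1/34, 13/34)
j=3 picked index 2: u0 ∈ [9/68, 1/4)
intersection: [9/68, 1/4)

9/68 1/4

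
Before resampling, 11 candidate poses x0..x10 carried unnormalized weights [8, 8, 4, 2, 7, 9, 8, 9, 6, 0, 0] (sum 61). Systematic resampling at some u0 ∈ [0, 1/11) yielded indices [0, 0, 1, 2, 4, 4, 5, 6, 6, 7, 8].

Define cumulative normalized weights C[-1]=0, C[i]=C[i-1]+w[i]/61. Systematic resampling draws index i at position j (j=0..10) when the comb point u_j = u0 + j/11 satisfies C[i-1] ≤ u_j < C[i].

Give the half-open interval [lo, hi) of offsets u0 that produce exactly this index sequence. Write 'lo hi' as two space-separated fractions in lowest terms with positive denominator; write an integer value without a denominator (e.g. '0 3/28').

0 14/671

C = [8/61, 16/61, 20/61, 22/61, 29/61, 38/61, 46/61, 55/61, 1, 1, 1]
j=0 picked index 0: u0 ∈ [0, 8/61)
j=1 picked index 0: u0 ∈ [-1/11, 27/671)
j=2 picked index 1: u0 ∈ [-34/671, 54/671)
j=3 picked index 2: u0 ∈ [-7/671, 37/671)
j=4 picked index 4: u0 ∈ [-2/671, 75/671)
j=5 picked index 4: u0 ∈ [-63/671, 14/671)
j=6 picked index 5: u0 ∈ [-47/671, 52/671)
j=7 picked index 6: u0 ∈ [-9/671, 79/671)
j=8 picked index 6: u0 ∈ [-70/671, 18/671)
j=9 picked index 7: u0 ∈ [-43/671, 56/671)
j=10 picked index 8: u0 ∈ [-5/671, 1/11)
intersection: [0, 14/671)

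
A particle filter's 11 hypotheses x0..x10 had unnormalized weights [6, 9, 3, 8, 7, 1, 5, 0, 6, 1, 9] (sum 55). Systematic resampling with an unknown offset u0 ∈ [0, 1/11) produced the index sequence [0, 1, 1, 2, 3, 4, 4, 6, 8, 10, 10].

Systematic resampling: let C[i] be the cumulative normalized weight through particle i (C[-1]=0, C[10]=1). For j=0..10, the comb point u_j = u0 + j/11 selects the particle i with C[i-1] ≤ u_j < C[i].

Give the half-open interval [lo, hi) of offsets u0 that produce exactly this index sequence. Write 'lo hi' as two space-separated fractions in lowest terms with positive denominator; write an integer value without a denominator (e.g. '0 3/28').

1/55 3/55

C = [6/55, 3/11, 18/55, 26/55, 3/5, 34/55, 39/55, 39/55, 9/11, 46/55, 1]
j=0 picked index 0: u0 ∈ [0, 6/55)
j=1 picked index 1: u0 ∈ [1/55, 2/11)
j=2 picked index 1: u0 ∈ [-4/55, 1/11)
j=3 picked index 2: u0 ∈ [0, 3/55)
j=4 picked index 3: u0 ∈ [-2/55, 6/55)
j=5 picked index 4: u0 ∈ [1/55, 8/55)
j=6 picked index 4: u0 ∈ [-4/55, 3/55)
j=7 picked index 6: u0 ∈ [-1/55, 4/55)
j=8 picked index 8: u0 ∈ [-1/55, 1/11)
j=9 picked index 10: u0 ∈ [1/55, 2/11)
j=10 picked index 10: u0 ∈ [-4/55, 1/11)
intersection: [1/55, 3/55)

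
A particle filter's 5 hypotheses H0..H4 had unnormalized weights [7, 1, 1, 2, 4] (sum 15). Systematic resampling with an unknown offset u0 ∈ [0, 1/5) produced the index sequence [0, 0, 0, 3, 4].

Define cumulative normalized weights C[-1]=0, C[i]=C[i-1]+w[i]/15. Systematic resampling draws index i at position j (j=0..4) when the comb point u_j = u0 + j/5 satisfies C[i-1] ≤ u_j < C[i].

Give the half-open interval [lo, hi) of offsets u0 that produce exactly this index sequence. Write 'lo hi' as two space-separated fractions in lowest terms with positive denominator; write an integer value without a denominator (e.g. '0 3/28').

0 1/15

C = [7/15, 8/15, 3/5, 11/15, 1]
j=0 picked index 0: u0 ∈ [0, 7/15)
j=1 picked index 0: u0 ∈ [-1/5, 4/15)
j=2 picked index 0: u0 ∈ [-2/5, 1/15)
j=3 picked index 3: u0 ∈ [0, 2/15)
j=4 picked index 4: u0 ∈ [-1/15, 1/5)
intersection: [0, 1/15)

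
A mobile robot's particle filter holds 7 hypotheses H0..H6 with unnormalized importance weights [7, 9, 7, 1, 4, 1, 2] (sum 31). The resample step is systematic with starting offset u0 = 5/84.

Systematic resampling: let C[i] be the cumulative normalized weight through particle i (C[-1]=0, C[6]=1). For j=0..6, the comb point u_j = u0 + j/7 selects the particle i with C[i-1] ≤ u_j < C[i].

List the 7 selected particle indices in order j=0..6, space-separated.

C = [7/31, 16/31, 23/31, 24/31, 28/31, 29/31, 1]
j=0: u_0=5/84 ∈ [0, 7/31) → index 0
j=1: u_1=17/84 ∈ [0, 7/31) → index 0
j=2: u_2=29/84 ∈ [7/31, 16/31) → index 1
j=3: u_3=41/84 ∈ [7/31, 16/31) → index 1
j=4: u_4=53/84 ∈ [16/31, 23/31) → index 2
j=5: u_5=65/84 ∈ [23/31, 24/31) → index 3
j=6: u_6=11/12 ∈ [28/31, 29/31) → index 5

0 0 1 1 2 3 5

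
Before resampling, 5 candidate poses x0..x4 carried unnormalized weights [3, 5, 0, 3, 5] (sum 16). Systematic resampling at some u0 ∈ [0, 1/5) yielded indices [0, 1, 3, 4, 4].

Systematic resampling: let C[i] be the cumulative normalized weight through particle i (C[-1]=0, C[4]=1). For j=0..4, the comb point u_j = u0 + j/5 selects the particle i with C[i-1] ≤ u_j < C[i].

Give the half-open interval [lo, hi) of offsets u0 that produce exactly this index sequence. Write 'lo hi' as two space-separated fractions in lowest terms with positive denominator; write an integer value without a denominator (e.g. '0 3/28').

1/10 3/16

C = [3/16, 1/2, 1/2, 11/16, 1]
j=0 picked index 0: u0 ∈ [0, 3/16)
j=1 picked index 1: u0 ∈ [-1/80, 3/10)
j=2 picked index 3: u0 ∈ [1/10, 23/80)
j=3 picked index 4: u0 ∈ [7/80, 2/5)
j=4 picked index 4: u0 ∈ [-9/80, 1/5)
intersection: [1/10, 3/16)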